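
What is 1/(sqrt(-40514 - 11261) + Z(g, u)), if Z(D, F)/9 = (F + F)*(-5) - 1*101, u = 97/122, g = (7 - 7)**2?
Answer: -3648654/3770369371 - 18605*I*sqrt(2071)/3770369371 ≈ -0.00096772 - 0.00022456*I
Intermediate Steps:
g = 0 (g = 0**2 = 0)
u = 97/122 (u = 97*(1/122) = 97/122 ≈ 0.79508)
Z(D, F) = -909 - 90*F (Z(D, F) = 9*((F + F)*(-5) - 1*101) = 9*((2*F)*(-5) - 101) = 9*(-10*F - 101) = 9*(-101 - 10*F) = -909 - 90*F)
1/(sqrt(-40514 - 11261) + Z(g, u)) = 1/(sqrt(-40514 - 11261) + (-909 - 90*97/122)) = 1/(sqrt(-51775) + (-909 - 4365/61)) = 1/(5*I*sqrt(2071) - 59814/61) = 1/(-59814/61 + 5*I*sqrt(2071))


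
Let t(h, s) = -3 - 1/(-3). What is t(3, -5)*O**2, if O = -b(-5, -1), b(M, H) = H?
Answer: -8/3 ≈ -2.6667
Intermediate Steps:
t(h, s) = -8/3 (t(h, s) = -3 - 1*(-1/3) = -3 + 1/3 = -8/3)
O = 1 (O = -1*(-1) = 1)
t(3, -5)*O**2 = -8/3*1**2 = -8/3*1 = -8/3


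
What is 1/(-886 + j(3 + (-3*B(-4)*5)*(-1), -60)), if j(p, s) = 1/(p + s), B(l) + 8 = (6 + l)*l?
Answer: -297/263143 ≈ -0.0011287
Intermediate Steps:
B(l) = -8 + l*(6 + l) (B(l) = -8 + (6 + l)*l = -8 + l*(6 + l))
1/(-886 + j(3 + (-3*B(-4)*5)*(-1), -60)) = 1/(-886 + 1/((3 + (-3*(-8 + (-4)**2 + 6*(-4))*5)*(-1)) - 60)) = 1/(-886 + 1/((3 + (-3*(-8 + 16 - 24)*5)*(-1)) - 60)) = 1/(-886 + 1/((3 + (-3*(-16)*5)*(-1)) - 60)) = 1/(-886 + 1/((3 + (48*5)*(-1)) - 60)) = 1/(-886 + 1/((3 + 240*(-1)) - 60)) = 1/(-886 + 1/((3 - 240) - 60)) = 1/(-886 + 1/(-237 - 60)) = 1/(-886 + 1/(-297)) = 1/(-886 - 1/297) = 1/(-263143/297) = -297/263143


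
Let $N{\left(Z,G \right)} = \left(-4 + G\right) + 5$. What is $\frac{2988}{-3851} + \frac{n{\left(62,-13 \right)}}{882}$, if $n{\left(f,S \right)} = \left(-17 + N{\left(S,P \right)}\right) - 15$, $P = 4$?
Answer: $- \frac{304377}{377398} \approx -0.80651$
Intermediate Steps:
$N{\left(Z,G \right)} = 1 + G$
$n{\left(f,S \right)} = -27$ ($n{\left(f,S \right)} = \left(-17 + \left(1 + 4\right)\right) - 15 = \left(-17 + 5\right) - 15 = -12 - 15 = -27$)
$\frac{2988}{-3851} + \frac{n{\left(62,-13 \right)}}{882} = \frac{2988}{-3851} - \frac{27}{882} = 2988 \left(- \frac{1}{3851}\right) - \frac{3}{98} = - \frac{2988}{3851} - \frac{3}{98} = - \frac{304377}{377398}$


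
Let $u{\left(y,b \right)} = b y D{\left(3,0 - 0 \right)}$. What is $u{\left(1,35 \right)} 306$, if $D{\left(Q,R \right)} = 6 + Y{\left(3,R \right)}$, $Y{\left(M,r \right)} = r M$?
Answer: $64260$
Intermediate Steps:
$Y{\left(M,r \right)} = M r$
$D{\left(Q,R \right)} = 6 + 3 R$
$u{\left(y,b \right)} = 6 b y$ ($u{\left(y,b \right)} = b y \left(6 + 3 \left(0 - 0\right)\right) = b y \left(6 + 3 \left(0 + 0\right)\right) = b y \left(6 + 3 \cdot 0\right) = b y \left(6 + 0\right) = b y 6 = 6 b y$)
$u{\left(1,35 \right)} 306 = 6 \cdot 35 \cdot 1 \cdot 306 = 210 \cdot 306 = 64260$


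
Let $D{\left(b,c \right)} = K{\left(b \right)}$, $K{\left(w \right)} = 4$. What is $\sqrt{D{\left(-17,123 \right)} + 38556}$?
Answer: $4 \sqrt{2410} \approx 196.37$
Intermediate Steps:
$D{\left(b,c \right)} = 4$
$\sqrt{D{\left(-17,123 \right)} + 38556} = \sqrt{4 + 38556} = \sqrt{38560} = 4 \sqrt{2410}$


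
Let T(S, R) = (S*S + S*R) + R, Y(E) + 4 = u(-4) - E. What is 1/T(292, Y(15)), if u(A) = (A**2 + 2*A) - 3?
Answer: 1/81162 ≈ 1.2321e-5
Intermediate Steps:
u(A) = -3 + A**2 + 2*A
Y(E) = 1 - E (Y(E) = -4 + ((-3 + (-4)**2 + 2*(-4)) - E) = -4 + ((-3 + 16 - 8) - E) = -4 + (5 - E) = 1 - E)
T(S, R) = R + S**2 + R*S (T(S, R) = (S**2 + R*S) + R = R + S**2 + R*S)
1/T(292, Y(15)) = 1/((1 - 1*15) + 292**2 + (1 - 1*15)*292) = 1/((1 - 15) + 85264 + (1 - 15)*292) = 1/(-14 + 85264 - 14*292) = 1/(-14 + 85264 - 4088) = 1/81162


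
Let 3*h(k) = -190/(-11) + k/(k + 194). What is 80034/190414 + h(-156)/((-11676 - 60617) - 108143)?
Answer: 1131749034415/2692772237001 ≈ 0.42029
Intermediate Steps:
h(k) = 190/33 + k/(3*(194 + k)) (h(k) = (-190/(-11) + k/(k + 194))/3 = (-190*(-1/11) + k/(194 + k))/3 = (190/11 + k/(194 + k))/3 = 190/33 + k/(3*(194 + k)))
80034/190414 + h(-156)/((-11676 - 60617) - 108143) = 80034/190414 + ((36860 + 201*(-156))/(33*(194 - 156)))/((-11676 - 60617) - 108143) = 80034*(1/190414) + ((1/33)*(36860 - 31356)/38)/(-72293 - 108143) = 40017/95207 + ((1/33)*(1/38)*5504)/(-180436) = 40017/95207 + (2752/627)*(-1/180436) = 40017/95207 - 688/28283343 = 1131749034415/2692772237001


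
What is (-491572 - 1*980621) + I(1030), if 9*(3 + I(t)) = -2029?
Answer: -13251793/9 ≈ -1.4724e+6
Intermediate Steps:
I(t) = -2056/9 (I(t) = -3 + (1/9)*(-2029) = -3 - 2029/9 = -2056/9)
(-491572 - 1*980621) + I(1030) = (-491572 - 1*980621) - 2056/9 = (-491572 - 980621) - 2056/9 = -1472193 - 2056/9 = -13251793/9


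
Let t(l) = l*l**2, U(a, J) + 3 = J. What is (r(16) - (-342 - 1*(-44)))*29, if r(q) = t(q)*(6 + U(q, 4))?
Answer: 840130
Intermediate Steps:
U(a, J) = -3 + J
t(l) = l**3
r(q) = 7*q**3 (r(q) = q**3*(6 + (-3 + 4)) = q**3*(6 + 1) = q**3*7 = 7*q**3)
(r(16) - (-342 - 1*(-44)))*29 = (7*16**3 - (-342 - 1*(-44)))*29 = (7*4096 - (-342 + 44))*29 = (28672 - 1*(-298))*29 = (28672 + 298)*29 = 28970*29 = 840130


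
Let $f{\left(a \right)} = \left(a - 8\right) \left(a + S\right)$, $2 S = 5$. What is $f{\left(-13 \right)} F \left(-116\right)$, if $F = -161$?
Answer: $4118058$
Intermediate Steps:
$S = \frac{5}{2}$ ($S = \frac{1}{2} \cdot 5 = \frac{5}{2} \approx 2.5$)
$f{\left(a \right)} = \left(-8 + a\right) \left(\frac{5}{2} + a\right)$ ($f{\left(a \right)} = \left(a - 8\right) \left(a + \frac{5}{2}\right) = \left(-8 + a\right) \left(\frac{5}{2} + a\right)$)
$f{\left(-13 \right)} F \left(-116\right) = \left(-20 + \left(-13\right)^{2} - - \frac{143}{2}\right) \left(-161\right) \left(-116\right) = \left(-20 + 169 + \frac{143}{2}\right) \left(-161\right) \left(-116\right) = \frac{441}{2} \left(-161\right) \left(-116\right) = \left(- \frac{71001}{2}\right) \left(-116\right) = 4118058$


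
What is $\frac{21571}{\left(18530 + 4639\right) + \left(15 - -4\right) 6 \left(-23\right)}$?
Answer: $\frac{21571}{20547} \approx 1.0498$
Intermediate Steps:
$\frac{21571}{\left(18530 + 4639\right) + \left(15 - -4\right) 6 \left(-23\right)} = \frac{21571}{23169 + \left(15 + 4\right) 6 \left(-23\right)} = \frac{21571}{23169 + 19 \cdot 6 \left(-23\right)} = \frac{21571}{23169 + 114 \left(-23\right)} = \frac{21571}{23169 - 2622} = \frac{21571}{20547}$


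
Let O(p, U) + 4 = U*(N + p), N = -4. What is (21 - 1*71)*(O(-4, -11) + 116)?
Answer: -10000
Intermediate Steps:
O(p, U) = -4 + U*(-4 + p)
(21 - 1*71)*(O(-4, -11) + 116) = (21 - 1*71)*((-4 - 4*(-11) - 11*(-4)) + 116) = (21 - 71)*((-4 + 44 + 44) + 116) = -50*(84 + 116) = -50*200 = -10000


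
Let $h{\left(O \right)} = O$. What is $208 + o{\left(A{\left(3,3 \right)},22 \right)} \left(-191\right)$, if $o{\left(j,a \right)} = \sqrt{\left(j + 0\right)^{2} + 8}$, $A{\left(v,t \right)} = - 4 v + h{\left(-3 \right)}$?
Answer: $208 - 191 \sqrt{233} \approx -2707.5$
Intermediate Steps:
$A{\left(v,t \right)} = -3 - 4 v$ ($A{\left(v,t \right)} = - 4 v - 3 = -3 - 4 v$)
$o{\left(j,a \right)} = \sqrt{8 + j^{2}}$ ($o{\left(j,a \right)} = \sqrt{j^{2} + 8} = \sqrt{8 + j^{2}}$)
$208 + o{\left(A{\left(3,3 \right)},22 \right)} \left(-191\right) = 208 + \sqrt{8 + \left(-3 - 12\right)^{2}} \left(-191\right) = 208 + \sqrt{8 + \left(-15\right)^{2}} \left(-191\right) = 208 + \sqrt{8 + 225} \left(-191\right) = 208 + \sqrt{233} \left(-191\right) = 208 - 191 \sqrt{233}$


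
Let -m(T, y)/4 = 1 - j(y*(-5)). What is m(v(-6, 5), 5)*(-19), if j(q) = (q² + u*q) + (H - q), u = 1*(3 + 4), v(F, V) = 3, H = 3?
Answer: -36252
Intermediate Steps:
u = 7 (u = 1*7 = 7)
j(q) = 3 + q² + 6*q (j(q) = (q² + 7*q) + (3 - q) = 3 + q² + 6*q)
m(T, y) = 8 - 120*y + 100*y² (m(T, y) = -4*(1 - (3 + (y*(-5))² + 6*(y*(-5)))) = -4*(1 - (3 + (-5*y)² + 6*(-5*y))) = -4*(1 - (3 + 25*y² - 30*y)) = -4*(1 - (3 - 30*y + 25*y²)) = -4*(1 + (-3 - 25*y² + 30*y)) = -4*(-2 - 25*y² + 30*y) = 8 - 120*y + 100*y²)
m(v(-6, 5), 5)*(-19) = (8 - 120*5 + 100*5²)*(-19) = (8 - 600 + 100*25)*(-19) = (8 - 600 + 2500)*(-19) = 1908*(-19) = -36252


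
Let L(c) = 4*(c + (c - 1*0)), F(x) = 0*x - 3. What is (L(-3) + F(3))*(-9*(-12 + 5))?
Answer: -1701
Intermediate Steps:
F(x) = -3 (F(x) = 0 - 3 = -3)
L(c) = 8*c (L(c) = 4*(c + (c + 0)) = 4*(c + c) = 4*(2*c) = 8*c)
(L(-3) + F(3))*(-9*(-12 + 5)) = (8*(-3) - 3)*(-9*(-12 + 5)) = (-24 - 3)*(-9*(-7)) = -27*63 = -1701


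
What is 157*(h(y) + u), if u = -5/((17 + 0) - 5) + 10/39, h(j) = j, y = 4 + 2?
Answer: 143027/156 ≈ 916.84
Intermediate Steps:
y = 6
u = -25/156 (u = -5/(17 - 5) + 10*(1/39) = -5/12 + 10/39 = -25/156 ≈ -0.16026)
157*(h(y) + u) = 157*(6 - 25/156) = 157*(911/156) = 143027/156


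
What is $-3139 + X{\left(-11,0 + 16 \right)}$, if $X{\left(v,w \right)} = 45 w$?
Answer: $-2419$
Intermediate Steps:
$-3139 + X{\left(-11,0 + 16 \right)} = -3139 + 45 \left(0 + 16\right) = -3139 + 45 \cdot 16 = -3139 + 720 = -2419$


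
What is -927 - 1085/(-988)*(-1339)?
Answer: -182207/76 ≈ -2397.5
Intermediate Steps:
-927 - 1085/(-988)*(-1339) = -927 - 1085*(-1/988)*(-1339) = -927 + (1085/988)*(-1339) = -927 - 111755/76 = -182207/76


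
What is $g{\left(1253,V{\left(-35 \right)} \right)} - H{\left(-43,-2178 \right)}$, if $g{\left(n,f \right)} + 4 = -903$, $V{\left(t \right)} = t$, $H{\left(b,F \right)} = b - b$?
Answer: $-907$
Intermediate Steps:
$H{\left(b,F \right)} = 0$
$g{\left(n,f \right)} = -907$ ($g{\left(n,f \right)} = -4 - 903 = -907$)
$g{\left(1253,V{\left(-35 \right)} \right)} - H{\left(-43,-2178 \right)} = -907 - 0 = -907 + 0 = -907$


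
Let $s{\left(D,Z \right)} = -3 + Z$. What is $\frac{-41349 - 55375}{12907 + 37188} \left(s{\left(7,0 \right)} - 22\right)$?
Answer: $\frac{483620}{10019} \approx 48.27$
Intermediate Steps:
$\frac{-41349 - 55375}{12907 + 37188} \left(s{\left(7,0 \right)} - 22\right) = \frac{-41349 - 55375}{12907 + 37188} \left(\left(-3 + 0\right) - 22\right) = - \frac{96724}{50095} \left(-3 - 22\right) = \left(-96724\right) \frac{1}{50095} \left(-25\right) = \left(- \frac{96724}{50095}\right) \left(-25\right) = \frac{483620}{10019}$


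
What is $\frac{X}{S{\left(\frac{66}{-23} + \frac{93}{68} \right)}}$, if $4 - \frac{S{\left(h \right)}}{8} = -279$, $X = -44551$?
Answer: $- \frac{44551}{2264} \approx -19.678$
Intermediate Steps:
$S{\left(h \right)} = 2264$ ($S{\left(h \right)} = 32 - -2232 = 32 + 2232 = 2264$)
$\frac{X}{S{\left(\frac{66}{-23} + \frac{93}{68} \right)}} = - \frac{44551}{2264}$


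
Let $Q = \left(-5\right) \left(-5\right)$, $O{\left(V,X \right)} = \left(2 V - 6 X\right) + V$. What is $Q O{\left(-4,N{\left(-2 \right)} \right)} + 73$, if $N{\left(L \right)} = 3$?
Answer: $-677$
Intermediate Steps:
$O{\left(V,X \right)} = - 6 X + 3 V$ ($O{\left(V,X \right)} = \left(- 6 X + 2 V\right) + V = - 6 X + 3 V$)
$Q = 25$
$Q O{\left(-4,N{\left(-2 \right)} \right)} + 73 = 25 \left(\left(-6\right) 3 + 3 \left(-4\right)\right) + 73 = 25 \left(-18 - 12\right) + 73 = 25 \left(-30\right) + 73 = -750 + 73 = -677$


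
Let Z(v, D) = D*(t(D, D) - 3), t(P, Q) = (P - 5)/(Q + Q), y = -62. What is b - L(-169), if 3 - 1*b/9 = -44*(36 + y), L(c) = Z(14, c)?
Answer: -10689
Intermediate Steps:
t(P, Q) = (-5 + P)/(2*Q) (t(P, Q) = (-5 + P)/((2*Q)) = (-5 + P)*(1/(2*Q)) = (-5 + P)/(2*Q))
Z(v, D) = D*(-3 + (-5 + D)/(2*D)) (Z(v, D) = D*((-5 + D)/(2*D) - 3) = D*(-3 + (-5 + D)/(2*D)))
L(c) = -5/2 - 5*c/2
b = -10269 (b = 27 - (-396)*(36 - 62) = 27 - (-396)*(-26) = 27 - 9*1144 = 27 - 10296 = -10269)
b - L(-169) = -10269 - (-5/2 - 5/2*(-169)) = -10269 - (-5/2 + 845/2) = -10269 - 1*420 = -10269 - 420 = -10689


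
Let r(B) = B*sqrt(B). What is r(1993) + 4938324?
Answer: 4938324 + 1993*sqrt(1993) ≈ 5.0273e+6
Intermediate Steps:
r(B) = B**(3/2)
r(1993) + 4938324 = 1993**(3/2) + 4938324 = 1993*sqrt(1993) + 4938324 = 4938324 + 1993*sqrt(1993)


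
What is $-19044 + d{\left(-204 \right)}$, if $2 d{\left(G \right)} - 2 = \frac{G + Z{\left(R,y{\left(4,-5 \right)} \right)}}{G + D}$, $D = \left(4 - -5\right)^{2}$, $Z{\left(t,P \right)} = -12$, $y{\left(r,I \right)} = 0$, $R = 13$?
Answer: $- \frac{780727}{41} \approx -19042.0$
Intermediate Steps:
$D = 81$ ($D = \left(4 + 5\right)^{2} = 9^{2} = 81$)
$d{\left(G \right)} = 1 + \frac{-12 + G}{2 \left(81 + G\right)}$ ($d{\left(G \right)} = 1 + \frac{\left(G - 12\right) \frac{1}{G + 81}}{2} = 1 + \frac{\left(-12 + G\right) \frac{1}{81 + G}}{2} = 1 + \frac{\frac{1}{81 + G} \left(-12 + G\right)}{2} = 1 + \frac{-12 + G}{2 \left(81 + G\right)}$)
$-19044 + d{\left(-204 \right)} = -19044 + \frac{3 \left(50 - 204\right)}{2 \left(81 - 204\right)} = -19044 + \frac{3}{2} \frac{1}{-123} \left(-154\right) = -19044 + \frac{3}{2} \left(- \frac{1}{123}\right) \left(-154\right) = -19044 + \frac{77}{41} = - \frac{780727}{41}$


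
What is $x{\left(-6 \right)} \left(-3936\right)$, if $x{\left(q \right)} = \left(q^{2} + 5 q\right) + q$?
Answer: $0$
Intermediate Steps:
$x{\left(q \right)} = q^{2} + 6 q$
$x{\left(-6 \right)} \left(-3936\right) = - 6 \left(6 - 6\right) \left(-3936\right) = \left(-6\right) 0 \left(-3936\right) = 0 \left(-3936\right) = 0$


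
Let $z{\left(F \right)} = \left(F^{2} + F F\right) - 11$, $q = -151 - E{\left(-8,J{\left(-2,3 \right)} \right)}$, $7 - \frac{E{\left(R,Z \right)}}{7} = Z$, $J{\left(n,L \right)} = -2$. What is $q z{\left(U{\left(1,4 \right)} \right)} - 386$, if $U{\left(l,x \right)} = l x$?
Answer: $-4880$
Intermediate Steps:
$E{\left(R,Z \right)} = 49 - 7 Z$
$q = -214$ ($q = -151 - \left(49 - -14\right) = -151 - \left(49 + 14\right) = -151 - 63 = -214$)
$z{\left(F \right)} = -11 + 2 F^{2}$ ($z{\left(F \right)} = \left(F^{2} + F^{2}\right) - 11 = 2 F^{2} - 11 = -11 + 2 F^{2}$)
$q z{\left(U{\left(1,4 \right)} \right)} - 386 = - 214 \left(-11 + 2 \left(1 \cdot 4\right)^{2}\right) - 386 = - 214 \left(-11 + 2 \cdot 4^{2}\right) - 386 = - 214 \left(-11 + 2 \cdot 16\right) - 386 = - 214 \left(-11 + 32\right) - 386 = \left(-214\right) 21 - 386 = -4494 - 386 = -4880$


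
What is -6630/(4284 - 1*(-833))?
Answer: -390/301 ≈ -1.2957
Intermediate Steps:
-6630/(4284 - 1*(-833)) = -6630/(4284 + 833) = -6630/5117 = -6630*1/5117 = -390/301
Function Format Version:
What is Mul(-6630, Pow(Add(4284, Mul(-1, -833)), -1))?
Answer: Rational(-390, 301) ≈ -1.2957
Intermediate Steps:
Mul(-6630, Pow(Add(4284, Mul(-1, -833)), -1)) = Mul(-6630, Pow(Add(4284, 833), -1)) = Mul(-6630, Pow(5117, -1)) = Mul(-6630, Rational(1, 5117)) = Rational(-390, 301)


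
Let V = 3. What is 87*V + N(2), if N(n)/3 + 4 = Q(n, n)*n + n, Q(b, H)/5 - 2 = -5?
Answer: 165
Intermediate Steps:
Q(b, H) = -15 (Q(b, H) = 10 + 5*(-5) = 10 - 25 = -15)
N(n) = -12 - 42*n (N(n) = -12 + 3*(-15*n + n) = -12 + 3*(-14*n) = -12 - 42*n)
87*V + N(2) = 87*3 + (-12 - 42*2) = 261 + (-12 - 84) = 261 - 96 = 165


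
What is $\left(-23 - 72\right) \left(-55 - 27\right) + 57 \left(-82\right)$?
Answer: $3116$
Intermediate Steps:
$\left(-23 - 72\right) \left(-55 - 27\right) + 57 \left(-82\right) = \left(-95\right) \left(-82\right) - 4674 = 7790 - 4674 = 3116$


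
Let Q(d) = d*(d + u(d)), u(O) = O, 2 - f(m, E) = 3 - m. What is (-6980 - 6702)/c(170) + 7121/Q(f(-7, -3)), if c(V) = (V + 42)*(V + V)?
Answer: 31970649/576640 ≈ 55.443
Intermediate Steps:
f(m, E) = -1 + m (f(m, E) = 2 - (3 - m) = 2 + (-3 + m) = -1 + m)
c(V) = 2*V*(42 + V) (c(V) = (42 + V)*(2*V) = 2*V*(42 + V))
Q(d) = 2*d**2 (Q(d) = d*(d + d) = d*(2*d) = 2*d**2)
(-6980 - 6702)/c(170) + 7121/Q(f(-7, -3)) = (-6980 - 6702)/((2*170*(42 + 170))) + 7121/((2*(-1 - 7)**2)) = -13682/(2*170*212) + 7121/((2*(-8)**2)) = -13682/72080 + 7121/((2*64)) = -13682*1/72080 + 7121/128 = -6841/36040 + 7121*(1/128) = -6841/36040 + 7121/128 = 31970649/576640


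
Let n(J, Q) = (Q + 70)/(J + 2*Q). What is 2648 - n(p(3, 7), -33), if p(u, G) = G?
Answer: 156269/59 ≈ 2648.6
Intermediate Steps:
n(J, Q) = (70 + Q)/(J + 2*Q)
2648 - n(p(3, 7), -33) = 2648 - (70 - 33)/(7 + 2*(-33)) = 2648 - 37/(7 - 66) = 2648 - 37/(-59) = 2648 - (-1)*37/59 = 2648 - 1*(-37/59) = 2648 + 37/59 = 156269/59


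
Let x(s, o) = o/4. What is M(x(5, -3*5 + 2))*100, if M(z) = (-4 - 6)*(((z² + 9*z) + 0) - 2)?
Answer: 41375/2 ≈ 20688.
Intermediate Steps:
x(s, o) = o/4 (x(s, o) = o*(¼) = o/4)
M(z) = 20 - 90*z - 10*z² (M(z) = -10*((z² + 9*z) - 2) = -10*(-2 + z² + 9*z) = 20 - 90*z - 10*z²)
M(x(5, -3*5 + 2))*100 = (20 - 45*(-3*5 + 2)/2 - 10*(-3*5 + 2)²/16)*100 = (20 - 45*(-15 + 2)/2 - 10*(-15 + 2)²/16)*100 = (20 - 45*(-13)/2 - 10*((¼)*(-13))²)*100 = (20 - 90*(-13/4) - 10*(-13/4)²)*100 = (20 + 585/2 - 10*169/16)*100 = (20 + 585/2 - 845/8)*100 = (1655/8)*100 = 41375/2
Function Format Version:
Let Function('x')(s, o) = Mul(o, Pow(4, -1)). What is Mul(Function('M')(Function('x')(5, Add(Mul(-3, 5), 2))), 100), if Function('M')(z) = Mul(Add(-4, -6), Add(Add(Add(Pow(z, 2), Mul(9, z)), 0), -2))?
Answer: Rational(41375, 2) ≈ 20688.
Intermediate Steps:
Function('x')(s, o) = Mul(Rational(1, 4), o) (Function('x')(s, o) = Mul(o, Rational(1, 4)) = Mul(Rational(1, 4), o))
Function('M')(z) = Add(20, Mul(-90, z), Mul(-10, Pow(z, 2))) (Function('M')(z) = Mul(-10, Add(Add(Pow(z, 2), Mul(9, z)), -2)) = Mul(-10, Add(-2, Pow(z, 2), Mul(9, z))) = Add(20, Mul(-90, z), Mul(-10, Pow(z, 2))))
Mul(Function('M')(Function('x')(5, Add(Mul(-3, 5), 2))), 100) = Mul(Add(20, Mul(-90, Mul(Rational(1, 4), Add(Mul(-3, 5), 2))), Mul(-10, Pow(Mul(Rational(1, 4), Add(Mul(-3, 5), 2)), 2))), 100) = Mul(Add(20, Mul(-90, Mul(Rational(1, 4), Add(-15, 2))), Mul(-10, Pow(Mul(Rational(1, 4), Add(-15, 2)), 2))), 100) = Mul(Add(20, Mul(-90, Mul(Rational(1, 4), -13)), Mul(-10, Pow(Mul(Rational(1, 4), -13), 2))), 100) = Mul(Add(20, Mul(-90, Rational(-13, 4)), Mul(-10, Pow(Rational(-13, 4), 2))), 100) = Mul(Add(20, Rational(585, 2), Mul(-10, Rational(169, 16))), 100) = Mul(Add(20, Rational(585, 2), Rational(-845, 8)), 100) = Mul(Rational(1655, 8), 100) = Rational(41375, 2)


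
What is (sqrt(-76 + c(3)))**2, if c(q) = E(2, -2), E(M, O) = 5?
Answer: -71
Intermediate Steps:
c(q) = 5
(sqrt(-76 + c(3)))**2 = (sqrt(-76 + 5))**2 = (sqrt(-71))**2 = (I*sqrt(71))**2 = -71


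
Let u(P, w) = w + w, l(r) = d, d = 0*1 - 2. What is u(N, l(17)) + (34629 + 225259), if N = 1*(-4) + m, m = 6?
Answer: 259884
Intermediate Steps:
N = 2 (N = 1*(-4) + 6 = -4 + 6 = 2)
d = -2 (d = 0 - 2 = -2)
l(r) = -2
u(P, w) = 2*w
u(N, l(17)) + (34629 + 225259) = 2*(-2) + (34629 + 225259) = -4 + 259888 = 259884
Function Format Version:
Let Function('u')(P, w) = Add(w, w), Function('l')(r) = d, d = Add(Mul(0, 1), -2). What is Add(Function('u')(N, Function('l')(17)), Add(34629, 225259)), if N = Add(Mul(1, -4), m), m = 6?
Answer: 259884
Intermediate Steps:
N = 2 (N = Add(Mul(1, -4), 6) = Add(-4, 6) = 2)
d = -2 (d = Add(0, -2) = -2)
Function('l')(r) = -2
Function('u')(P, w) = Mul(2, w)
Add(Function('u')(N, Function('l')(17)), Add(34629, 225259)) = Add(Mul(2, -2), Add(34629, 225259)) = Add(-4, 259888) = 259884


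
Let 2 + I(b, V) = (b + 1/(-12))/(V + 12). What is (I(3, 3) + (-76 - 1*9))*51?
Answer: -53125/12 ≈ -4427.1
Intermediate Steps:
I(b, V) = -2 + (-1/12 + b)/(12 + V) (I(b, V) = -2 + (b + 1/(-12))/(V + 12) = -2 + (b - 1/12)/(12 + V) = -2 + (-1/12 + b)/(12 + V))
(I(3, 3) + (-76 - 1*9))*51 = ((-289/12 + 3 - 2*3)/(12 + 3) + (-76 - 1*9))*51 = ((-289/12 + 3 - 6)/15 + (-76 - 9))*51 = ((1/15)*(-325/12) - 85)*51 = (-65/36 - 85)*51 = -3125/36*51 = -53125/12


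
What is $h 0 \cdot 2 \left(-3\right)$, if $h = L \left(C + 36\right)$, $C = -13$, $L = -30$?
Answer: $0$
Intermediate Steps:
$h = -690$ ($h = - 30 \left(-13 + 36\right) = \left(-30\right) 23 = -690$)
$h 0 \cdot 2 \left(-3\right) = - 690 \cdot 0 \cdot 2 \left(-3\right) = - 690 \cdot 0 \left(-3\right) = \left(-690\right) 0 = 0$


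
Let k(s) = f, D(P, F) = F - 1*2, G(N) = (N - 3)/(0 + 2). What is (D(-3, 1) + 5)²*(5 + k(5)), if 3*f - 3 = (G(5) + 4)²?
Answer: 688/3 ≈ 229.33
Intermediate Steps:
G(N) = -3/2 + N/2 (G(N) = (-3 + N)/2 = (-3 + N)*(½) = -3/2 + N/2)
D(P, F) = -2 + F (D(P, F) = F - 2 = -2 + F)
f = 28/3 (f = 1 + ((-3/2 + (½)*5) + 4)²/3 = 1 + ((-3/2 + 5/2) + 4)²/3 = 1 + (1 + 4)²/3 = 1 + (⅓)*5² = 1 + (⅓)*25 = 1 + 25/3 = 28/3 ≈ 9.3333)
k(s) = 28/3
(D(-3, 1) + 5)²*(5 + k(5)) = ((-2 + 1) + 5)²*(5 + 28/3) = (-1 + 5)²*(43/3) = 4²*(43/3) = 16*(43/3) = 688/3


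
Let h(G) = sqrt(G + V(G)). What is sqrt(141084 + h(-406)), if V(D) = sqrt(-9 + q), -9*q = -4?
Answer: sqrt(1269756 + 3*sqrt(3)*sqrt(-1218 + I*sqrt(77)))/3 ≈ 375.61 + 0.026822*I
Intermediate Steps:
q = 4/9 (q = -1/9*(-4) = 4/9 ≈ 0.44444)
V(D) = I*sqrt(77)/3 (V(D) = sqrt(-9 + 4/9) = sqrt(-77/9) = I*sqrt(77)/3)
h(G) = sqrt(G + I*sqrt(77)/3)
sqrt(141084 + h(-406)) = sqrt(141084 + sqrt(9*(-406) + 3*I*sqrt(77))/3) = sqrt(141084 + sqrt(-3654 + 3*I*sqrt(77))/3)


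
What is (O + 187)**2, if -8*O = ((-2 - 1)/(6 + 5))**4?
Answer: 479735057151025/13718968384 ≈ 34969.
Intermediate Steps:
O = -81/117128 (O = -(-2 - 1)**4/(6 + 5)**4/8 = -(-3/11)**4/8 = -1/8*81/14641 = -81/117128 ≈ -0.00069155)
(O + 187)**2 = (-81/117128 + 187)**2 = (21902855/117128)**2 = 479735057151025/13718968384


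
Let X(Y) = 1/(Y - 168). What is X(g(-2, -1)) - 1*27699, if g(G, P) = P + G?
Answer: -4736530/171 ≈ -27699.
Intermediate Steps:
g(G, P) = G + P
X(Y) = 1/(-168 + Y)
X(g(-2, -1)) - 1*27699 = 1/(-168 + (-2 - 1)) - 1*27699 = 1/(-168 - 3) - 27699 = 1/(-171) - 27699 = -1/171 - 27699 = -4736530/171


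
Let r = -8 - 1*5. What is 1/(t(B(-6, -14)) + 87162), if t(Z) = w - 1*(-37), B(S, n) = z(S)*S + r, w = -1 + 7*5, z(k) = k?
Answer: 1/87233 ≈ 1.1464e-5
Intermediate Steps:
r = -13 (r = -8 - 5 = -13)
w = 34 (w = -1 + 35 = 34)
B(S, n) = -13 + S**2 (B(S, n) = S*S - 13 = S**2 - 13 = -13 + S**2)
t(Z) = 71 (t(Z) = 34 - 1*(-37) = 34 + 37 = 71)
1/(t(B(-6, -14)) + 87162) = 1/(71 + 87162) = 1/87233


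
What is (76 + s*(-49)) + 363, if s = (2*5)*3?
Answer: -1031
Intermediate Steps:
s = 30 (s = 10*3 = 30)
(76 + s*(-49)) + 363 = (76 + 30*(-49)) + 363 = (76 - 1470) + 363 = -1394 + 363 = -1031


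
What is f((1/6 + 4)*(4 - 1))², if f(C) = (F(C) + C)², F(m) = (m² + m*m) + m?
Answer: 207594140625/16 ≈ 1.2975e+10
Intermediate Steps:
F(m) = m + 2*m² (F(m) = (m² + m²) + m = 2*m² + m = m + 2*m²)
f(C) = (C + C*(1 + 2*C))² (f(C) = (C*(1 + 2*C) + C)² = (C + C*(1 + 2*C))²)
f((1/6 + 4)*(4 - 1))² = (4*((1/6 + 4)*(4 - 1))²*(1 + (1/6 + 4)*(4 - 1))²)² = (4*((⅙ + 4)*3)²*(1 + (⅙ + 4)*3)²)² = (4*((25/6)*3)²*(1 + (25/6)*3)²)² = (4*(25/2)²*(1 + 25/2)²)² = (4*(625/4)*(27/2)²)² = (4*(625/4)*(729/4))² = (455625/4)² = 207594140625/16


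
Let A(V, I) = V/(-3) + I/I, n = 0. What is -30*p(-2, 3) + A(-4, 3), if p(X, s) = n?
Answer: 7/3 ≈ 2.3333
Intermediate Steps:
p(X, s) = 0
A(V, I) = 1 - V/3 (A(V, I) = V*(-⅓) + 1 = -V/3 + 1 = 1 - V/3)
-30*p(-2, 3) + A(-4, 3) = -30*0 + (1 - ⅓*(-4)) = 0 + (1 + 4/3) = 0 + 7/3 = 7/3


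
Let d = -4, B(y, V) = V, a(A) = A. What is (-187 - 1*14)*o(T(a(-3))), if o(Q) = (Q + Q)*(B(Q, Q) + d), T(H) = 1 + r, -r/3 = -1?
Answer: 0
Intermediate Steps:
r = 3 (r = -3*(-1) = 3)
T(H) = 4 (T(H) = 1 + 3 = 4)
o(Q) = 2*Q*(-4 + Q) (o(Q) = (Q + Q)*(Q - 4) = (2*Q)*(-4 + Q) = 2*Q*(-4 + Q))
(-187 - 1*14)*o(T(a(-3))) = (-187 - 1*14)*(2*4*(-4 + 4)) = (-187 - 14)*(2*4*0) = -201*0 = 0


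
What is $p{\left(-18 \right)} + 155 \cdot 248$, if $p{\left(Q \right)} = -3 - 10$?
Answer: $38427$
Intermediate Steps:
$p{\left(Q \right)} = -13$
$p{\left(-18 \right)} + 155 \cdot 248 = -13 + 155 \cdot 248 = -13 + 38440 = 38427$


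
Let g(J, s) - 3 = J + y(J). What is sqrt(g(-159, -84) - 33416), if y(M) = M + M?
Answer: I*sqrt(33890) ≈ 184.09*I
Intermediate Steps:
y(M) = 2*M
g(J, s) = 3 + 3*J (g(J, s) = 3 + (J + 2*J) = 3 + 3*J)
sqrt(g(-159, -84) - 33416) = sqrt((3 + 3*(-159)) - 33416) = sqrt((3 - 477) - 33416) = sqrt(-474 - 33416) = sqrt(-33890) = I*sqrt(33890)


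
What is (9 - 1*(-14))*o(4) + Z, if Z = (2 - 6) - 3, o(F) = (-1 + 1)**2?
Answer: -7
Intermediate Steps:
o(F) = 0 (o(F) = 0**2 = 0)
Z = -7 (Z = -4 - 3 = -7)
(9 - 1*(-14))*o(4) + Z = (9 - 1*(-14))*0 - 7 = (9 + 14)*0 - 7 = 23*0 - 7 = 0 - 7 = -7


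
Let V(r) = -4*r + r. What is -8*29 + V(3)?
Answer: -241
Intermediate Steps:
V(r) = -3*r
-8*29 + V(3) = -8*29 - 3*3 = -232 - 9 = -241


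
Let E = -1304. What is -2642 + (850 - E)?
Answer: -488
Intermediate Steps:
-2642 + (850 - E) = -2642 + (850 - 1*(-1304)) = -2642 + (850 + 1304) = -2642 + 2154 = -488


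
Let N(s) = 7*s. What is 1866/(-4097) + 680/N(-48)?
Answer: -426617/172074 ≈ -2.4793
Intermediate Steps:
1866/(-4097) + 680/N(-48) = 1866/(-4097) + 680/((7*(-48))) = 1866*(-1/4097) + 680/(-336) = -1866/4097 + 680*(-1/336) = -1866/4097 - 85/42 = -426617/172074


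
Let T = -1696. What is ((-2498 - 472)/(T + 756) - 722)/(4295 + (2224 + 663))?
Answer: -9653/96444 ≈ -0.10009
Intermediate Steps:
((-2498 - 472)/(T + 756) - 722)/(4295 + (2224 + 663)) = ((-2498 - 472)/(-1696 + 756) - 722)/(4295 + (2224 + 663)) = (-2970/(-940) - 722)/(4295 + 2887) = (-2970*(-1/940) - 722)/7182 = (297/94 - 722)*(1/7182) = -67571/94*1/7182 = -9653/96444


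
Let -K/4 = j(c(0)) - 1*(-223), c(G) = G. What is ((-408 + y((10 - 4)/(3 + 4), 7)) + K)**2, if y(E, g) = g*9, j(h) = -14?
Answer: 1394761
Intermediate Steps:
y(E, g) = 9*g
K = -836 (K = -4*(-14 - 1*(-223)) = -4*(-14 + 223) = -4*209 = -836)
((-408 + y((10 - 4)/(3 + 4), 7)) + K)**2 = ((-408 + 9*7) - 836)**2 = ((-408 + 63) - 836)**2 = (-345 - 836)**2 = (-1181)**2 = 1394761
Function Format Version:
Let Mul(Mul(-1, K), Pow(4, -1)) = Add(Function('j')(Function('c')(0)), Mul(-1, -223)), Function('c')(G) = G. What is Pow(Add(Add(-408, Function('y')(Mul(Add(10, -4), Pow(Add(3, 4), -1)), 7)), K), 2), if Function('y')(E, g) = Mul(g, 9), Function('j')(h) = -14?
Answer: 1394761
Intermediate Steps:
Function('y')(E, g) = Mul(9, g)
K = -836 (K = Mul(-4, Add(-14, Mul(-1, -223))) = Mul(-4, Add(-14, 223)) = Mul(-4, 209) = -836)
Pow(Add(Add(-408, Function('y')(Mul(Add(10, -4), Pow(Add(3, 4), -1)), 7)), K), 2) = Pow(Add(Add(-408, Mul(9, 7)), -836), 2) = Pow(Add(Add(-408, 63), -836), 2) = Pow(Add(-345, -836), 2) = Pow(-1181, 2) = 1394761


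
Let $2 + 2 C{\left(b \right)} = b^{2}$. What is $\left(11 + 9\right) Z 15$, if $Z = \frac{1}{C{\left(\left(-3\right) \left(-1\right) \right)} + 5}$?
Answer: $\frac{600}{17} \approx 35.294$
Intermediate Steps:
$C{\left(b \right)} = -1 + \frac{b^{2}}{2}$
$Z = \frac{2}{17}$ ($Z = \frac{1}{\left(-1 + \frac{\left(\left(-3\right) \left(-1\right)\right)^{2}}{2}\right) + 5} = \frac{1}{\left(-1 + \frac{3^{2}}{2}\right) + 5} = \frac{1}{\left(-1 + \frac{1}{2} \cdot 9\right) + 5} = \frac{1}{\left(-1 + \frac{9}{2}\right) + 5} = \frac{1}{\frac{7}{2} + 5} = \frac{1}{\frac{17}{2}} = \frac{2}{17} \approx 0.11765$)
$\left(11 + 9\right) Z 15 = \left(11 + 9\right) \frac{2}{17} \cdot 15 = 20 \cdot \frac{2}{17} \cdot 15 = \frac{40}{17} \cdot 15 = \frac{600}{17}$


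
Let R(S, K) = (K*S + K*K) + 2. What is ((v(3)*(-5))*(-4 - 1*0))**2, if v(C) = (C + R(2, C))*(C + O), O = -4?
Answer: 160000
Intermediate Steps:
R(S, K) = 2 + K**2 + K*S (R(S, K) = (K*S + K**2) + 2 = (K**2 + K*S) + 2 = 2 + K**2 + K*S)
v(C) = (-4 + C)*(2 + C**2 + 3*C) (v(C) = (C + (2 + C**2 + C*2))*(C - 4) = (C + (2 + C**2 + 2*C))*(-4 + C) = (2 + C**2 + 3*C)*(-4 + C) = (-4 + C)*(2 + C**2 + 3*C))
((v(3)*(-5))*(-4 - 1*0))**2 = (((-8 + 3**3 - 1*3**2 - 10*3)*(-5))*(-4 - 1*0))**2 = (((-8 + 27 - 1*9 - 30)*(-5))*(-4 + 0))**2 = (((-8 + 27 - 9 - 30)*(-5))*(-4))**2 = (-20*(-5)*(-4))**2 = (100*(-4))**2 = (-400)**2 = 160000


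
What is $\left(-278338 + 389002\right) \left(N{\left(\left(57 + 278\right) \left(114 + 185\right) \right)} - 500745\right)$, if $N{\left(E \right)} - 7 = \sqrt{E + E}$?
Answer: $-55413670032 + 110664 \sqrt{200330} \approx -5.5364 \cdot 10^{10}$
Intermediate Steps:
$N{\left(E \right)} = 7 + \sqrt{2} \sqrt{E}$ ($N{\left(E \right)} = 7 + \sqrt{E + E} = 7 + \sqrt{2 E} = 7 + \sqrt{2} \sqrt{E}$)
$\left(-278338 + 389002\right) \left(N{\left(\left(57 + 278\right) \left(114 + 185\right) \right)} - 500745\right) = \left(-278338 + 389002\right) \left(\left(7 + \sqrt{2} \sqrt{\left(57 + 278\right) \left(114 + 185\right)}\right) - 500745\right) = 110664 \left(\left(7 + \sqrt{2} \sqrt{335 \cdot 299}\right) - 500745\right) = 110664 \left(\left(7 + \sqrt{2} \sqrt{100165}\right) - 500745\right) = 110664 \left(\left(7 + \sqrt{200330}\right) - 500745\right) = 110664 \left(-500738 + \sqrt{200330}\right) = -55413670032 + 110664 \sqrt{200330}$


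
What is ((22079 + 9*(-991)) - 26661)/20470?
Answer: -587/890 ≈ -0.65955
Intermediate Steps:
((22079 + 9*(-991)) - 26661)/20470 = ((22079 - 8919) - 26661)*(1/20470) = (13160 - 26661)*(1/20470) = -13501*1/20470 = -587/890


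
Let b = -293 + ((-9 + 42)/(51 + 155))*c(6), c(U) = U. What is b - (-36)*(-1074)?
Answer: -4012472/103 ≈ -38956.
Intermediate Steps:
b = -30080/103 (b = -293 + ((-9 + 42)/(51 + 155))*6 = -293 + (33/206)*6 = -293 + 99/103 = -30080/103 ≈ -292.04)
b - (-36)*(-1074) = -30080/103 - (-36)*(-1074) = -30080/103 - 1*38664 = -30080/103 - 38664 = -4012472/103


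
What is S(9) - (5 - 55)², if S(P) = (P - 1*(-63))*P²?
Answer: 3332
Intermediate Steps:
S(P) = P²*(63 + P) (S(P) = (P + 63)*P² = (63 + P)*P² = P²*(63 + P))
S(9) - (5 - 55)² = 9²*(63 + 9) - (5 - 55)² = 81*72 - 1*(-50)² = 5832 - 1*2500 = 5832 - 2500 = 3332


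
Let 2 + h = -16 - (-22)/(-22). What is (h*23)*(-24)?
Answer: 10488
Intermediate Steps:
h = -19 (h = -2 + (-16 - (-22)/(-22)) = -2 + (-16 - (-22)*(-1)/22) = -2 + (-16 - 1*1) = -2 + (-16 - 1) = -2 - 17 = -19)
(h*23)*(-24) = -19*23*(-24) = -437*(-24) = 10488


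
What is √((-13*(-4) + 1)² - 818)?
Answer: √1991 ≈ 44.621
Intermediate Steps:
√((-13*(-4) + 1)² - 818) = √((52 + 1)² - 818) = √(53² - 818) = √(2809 - 818) = √1991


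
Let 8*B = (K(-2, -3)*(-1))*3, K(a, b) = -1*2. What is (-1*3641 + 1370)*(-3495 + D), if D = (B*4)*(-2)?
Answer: 7950771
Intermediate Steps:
K(a, b) = -2
B = ¾ (B = (-2*(-1)*3)/8 = (2*3)/8 = (⅛)*6 = ¾ ≈ 0.75000)
D = -6 (D = ((¾)*4)*(-2) = 3*(-2) = -6)
(-1*3641 + 1370)*(-3495 + D) = (-1*3641 + 1370)*(-3495 - 6) = (-3641 + 1370)*(-3501) = -2271*(-3501) = 7950771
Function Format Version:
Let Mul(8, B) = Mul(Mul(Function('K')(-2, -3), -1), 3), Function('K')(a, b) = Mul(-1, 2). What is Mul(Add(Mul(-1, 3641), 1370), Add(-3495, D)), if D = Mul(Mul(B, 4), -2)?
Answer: 7950771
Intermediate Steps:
Function('K')(a, b) = -2
B = Rational(3, 4) (B = Mul(Rational(1, 8), Mul(Mul(-2, -1), 3)) = Mul(Rational(1, 8), Mul(2, 3)) = Mul(Rational(1, 8), 6) = Rational(3, 4) ≈ 0.75000)
D = -6 (D = Mul(Mul(Rational(3, 4), 4), -2) = Mul(3, -2) = -6)
Mul(Add(Mul(-1, 3641), 1370), Add(-3495, D)) = Mul(Add(Mul(-1, 3641), 1370), Add(-3495, -6)) = Mul(Add(-3641, 1370), -3501) = Mul(-2271, -3501) = 7950771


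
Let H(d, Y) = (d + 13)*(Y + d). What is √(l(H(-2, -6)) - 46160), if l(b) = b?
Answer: 2*I*√11562 ≈ 215.05*I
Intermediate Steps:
H(d, Y) = (13 + d)*(Y + d)
√(l(H(-2, -6)) - 46160) = √(((-2)² + 13*(-6) + 13*(-2) - 6*(-2)) - 46160) = √((4 - 78 - 26 + 12) - 46160) = √(-88 - 46160) = √(-46248) = 2*I*√11562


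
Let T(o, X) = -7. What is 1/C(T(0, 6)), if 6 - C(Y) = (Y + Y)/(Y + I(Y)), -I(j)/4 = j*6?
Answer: 23/140 ≈ 0.16429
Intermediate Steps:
I(j) = -24*j (I(j) = -4*j*6 = -24*j)
C(Y) = 140/23 (C(Y) = 6 - (Y + Y)/(Y - 24*Y) = 6 - 2*Y/((-23*Y)) = 6 - 2*Y*(-1/(23*Y)) = 6 - 1*(-2/23) = 6 + 2/23 = 140/23)
1/C(T(0, 6)) = 1/(140/23) = 23/140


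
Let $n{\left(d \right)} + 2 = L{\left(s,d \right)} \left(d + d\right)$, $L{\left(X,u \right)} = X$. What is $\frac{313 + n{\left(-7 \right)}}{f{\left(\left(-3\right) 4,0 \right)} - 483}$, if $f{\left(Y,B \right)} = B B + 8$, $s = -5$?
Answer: $- \frac{381}{475} \approx -0.8021$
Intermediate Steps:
$f{\left(Y,B \right)} = 8 + B^{2}$ ($f{\left(Y,B \right)} = B^{2} + 8 = 8 + B^{2}$)
$n{\left(d \right)} = -2 - 10 d$ ($n{\left(d \right)} = -2 - 5 \left(d + d\right) = -2 - 5 \cdot 2 d = -2 - 10 d$)
$\frac{313 + n{\left(-7 \right)}}{f{\left(\left(-3\right) 4,0 \right)} - 483} = \frac{313 - -68}{\left(8 + 0^{2}\right) - 483} = \frac{313 + \left(-2 + 70\right)}{\left(8 + 0\right) - 483} = \frac{313 + 68}{8 - 483} = \frac{381}{-475} = 381 \left(- \frac{1}{475}\right) = - \frac{381}{475}$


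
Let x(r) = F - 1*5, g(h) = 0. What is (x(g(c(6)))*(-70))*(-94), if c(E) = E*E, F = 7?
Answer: 13160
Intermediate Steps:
c(E) = E²
x(r) = 2 (x(r) = 7 - 1*5 = 7 - 5 = 2)
(x(g(c(6)))*(-70))*(-94) = (2*(-70))*(-94) = -140*(-94) = 13160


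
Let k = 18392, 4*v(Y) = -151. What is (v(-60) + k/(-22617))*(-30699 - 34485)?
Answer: 2707258360/1077 ≈ 2.5137e+6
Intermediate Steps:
v(Y) = -151/4 (v(Y) = (1/4)*(-151) = -151/4)
(v(-60) + k/(-22617))*(-30699 - 34485) = (-151/4 + 18392/(-22617))*(-30699 - 34485) = (-151/4 + 18392*(-1/22617))*(-65184) = (-151/4 - 18392/22617)*(-65184) = -3488735/90468*(-65184) = 2707258360/1077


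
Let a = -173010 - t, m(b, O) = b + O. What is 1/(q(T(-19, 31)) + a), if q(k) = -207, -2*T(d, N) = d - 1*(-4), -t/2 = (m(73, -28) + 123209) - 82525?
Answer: -1/91759 ≈ -1.0898e-5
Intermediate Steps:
m(b, O) = O + b
t = -81458 (t = -2*(((-28 + 73) + 123209) - 82525) = -2*((45 + 123209) - 82525) = -2*(123254 - 82525) = -2*40729 = -81458)
T(d, N) = -2 - d/2 (T(d, N) = -(d - 1*(-4))/2 = -(d + 4)/2 = -(4 + d)/2 = -2 - d/2)
a = -91552 (a = -173010 - 1*(-81458) = -173010 + 81458 = -91552)
1/(q(T(-19, 31)) + a) = 1/(-207 - 91552) = 1/(-91759) = -1/91759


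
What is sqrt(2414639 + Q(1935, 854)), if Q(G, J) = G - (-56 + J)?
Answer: 4*sqrt(150986) ≈ 1554.3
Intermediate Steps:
Q(G, J) = 56 + G - J (Q(G, J) = G + (56 - J) = 56 + G - J)
sqrt(2414639 + Q(1935, 854)) = sqrt(2414639 + (56 + 1935 - 1*854)) = sqrt(2414639 + (56 + 1935 - 854)) = sqrt(2414639 + 1137) = sqrt(2415776) = 4*sqrt(150986)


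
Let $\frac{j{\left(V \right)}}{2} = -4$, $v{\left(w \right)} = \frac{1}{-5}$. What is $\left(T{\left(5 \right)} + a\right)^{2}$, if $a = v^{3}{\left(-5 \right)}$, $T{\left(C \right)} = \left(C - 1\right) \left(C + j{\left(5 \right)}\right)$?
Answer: $\frac{2253001}{15625} \approx 144.19$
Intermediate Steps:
$v{\left(w \right)} = - \frac{1}{5}$
$j{\left(V \right)} = -8$ ($j{\left(V \right)} = 2 \left(-4\right) = -8$)
$T{\left(C \right)} = \left(-1 + C\right) \left(-8 + C\right)$ ($T{\left(C \right)} = \left(C - 1\right) \left(C - 8\right) = \left(-1 + C\right) \left(-8 + C\right)$)
$a = - \frac{1}{125}$ ($a = \left(- \frac{1}{5}\right)^{3} = - \frac{1}{125} \approx -0.008$)
$\left(T{\left(5 \right)} + a\right)^{2} = \left(\left(8 + 5^{2} - 45\right) - \frac{1}{125}\right)^{2} = \left(\left(8 + 25 - 45\right) - \frac{1}{125}\right)^{2} = \left(-12 - \frac{1}{125}\right)^{2} = \left(- \frac{1501}{125}\right)^{2} = \frac{2253001}{15625}$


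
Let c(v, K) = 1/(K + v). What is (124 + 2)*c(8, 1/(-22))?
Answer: 396/25 ≈ 15.840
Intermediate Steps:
(124 + 2)*c(8, 1/(-22)) = (124 + 2)/(1/(-22) + 8) = 126/(-1/22 + 8) = 126/(175/22) = 126*(22/175) = 396/25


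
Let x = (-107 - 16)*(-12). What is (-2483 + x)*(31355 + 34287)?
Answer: -66101494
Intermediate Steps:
x = 1476 (x = -123*(-12) = 1476)
(-2483 + x)*(31355 + 34287) = (-2483 + 1476)*(31355 + 34287) = -1007*65642 = -66101494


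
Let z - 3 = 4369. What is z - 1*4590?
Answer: -218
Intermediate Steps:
z = 4372 (z = 3 + 4369 = 4372)
z - 1*4590 = 4372 - 1*4590 = 4372 - 4590 = -218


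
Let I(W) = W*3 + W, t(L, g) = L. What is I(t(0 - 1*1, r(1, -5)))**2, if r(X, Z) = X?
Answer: 16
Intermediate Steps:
I(W) = 4*W (I(W) = 3*W + W = 4*W)
I(t(0 - 1*1, r(1, -5)))**2 = (4*(0 - 1*1))**2 = (4*(0 - 1))**2 = (4*(-1))**2 = (-4)**2 = 16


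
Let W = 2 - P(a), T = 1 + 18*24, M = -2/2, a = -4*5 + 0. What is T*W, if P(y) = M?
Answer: 1299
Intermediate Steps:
a = -20 (a = -20 + 0 = -20)
M = -1 (M = -2*1/2 = -1)
P(y) = -1
T = 433 (T = 1 + 432 = 433)
W = 3 (W = 2 - 1*(-1) = 2 + 1 = 3)
T*W = 433*3 = 1299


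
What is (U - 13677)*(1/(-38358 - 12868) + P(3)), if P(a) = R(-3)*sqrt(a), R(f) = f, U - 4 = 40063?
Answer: -1885/3659 - 79170*sqrt(3) ≈ -1.3713e+5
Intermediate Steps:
U = 40067 (U = 4 + 40063 = 40067)
P(a) = -3*sqrt(a)
(U - 13677)*(1/(-38358 - 12868) + P(3)) = (40067 - 13677)*(1/(-38358 - 12868) - 3*sqrt(3)) = 26390*(1/(-51226) - 3*sqrt(3)) = 26390*(-1/51226 - 3*sqrt(3)) = -1885/3659 - 79170*sqrt(3)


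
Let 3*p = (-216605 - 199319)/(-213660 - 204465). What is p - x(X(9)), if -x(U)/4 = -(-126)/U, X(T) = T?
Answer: 70660924/1254375 ≈ 56.332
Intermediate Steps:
p = 415924/1254375 (p = ((-216605 - 199319)/(-213660 - 204465))/3 = (-415924/(-418125))/3 = (-415924*(-1/418125))/3 = (⅓)*(415924/418125) = 415924/1254375 ≈ 0.33158)
x(U) = -504/U (x(U) = -(-12)*(-42/U) = -504/U)
p - x(X(9)) = 415924/1254375 - (-504)/9 = 415924/1254375 - 1*(-56) = 415924/1254375 + 56 = 70660924/1254375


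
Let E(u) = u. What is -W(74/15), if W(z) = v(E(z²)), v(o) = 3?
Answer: -3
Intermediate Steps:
W(z) = 3
-W(74/15) = -1*3 = -3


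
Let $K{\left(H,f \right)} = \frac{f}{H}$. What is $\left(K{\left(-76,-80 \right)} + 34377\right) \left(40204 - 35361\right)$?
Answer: $\frac{3163365269}{19} \approx 1.6649 \cdot 10^{8}$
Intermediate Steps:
$\left(K{\left(-76,-80 \right)} + 34377\right) \left(40204 - 35361\right) = \left(- \frac{80}{-76} + 34377\right) \left(40204 - 35361\right) = \left(\left(-80\right) \left(- \frac{1}{76}\right) + 34377\right) 4843 = \left(\frac{20}{19} + 34377\right) 4843 = \frac{653183}{19} \cdot 4843 = \frac{3163365269}{19}$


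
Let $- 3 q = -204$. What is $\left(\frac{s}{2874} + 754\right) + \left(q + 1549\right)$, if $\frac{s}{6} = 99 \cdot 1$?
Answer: $\frac{1135808}{479} \approx 2371.2$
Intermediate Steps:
$q = 68$ ($q = \left(- \frac{1}{3}\right) \left(-204\right) = 68$)
$s = 594$ ($s = 6 \cdot 99 \cdot 1 = 6 \cdot 99 = 594$)
$\left(\frac{s}{2874} + 754\right) + \left(q + 1549\right) = \left(\frac{594}{2874} + 754\right) + \left(68 + 1549\right) = \left(594 \cdot \frac{1}{2874} + 754\right) + 1617 = \left(\frac{99}{479} + 754\right) + 1617 = \frac{361265}{479} + 1617 = \frac{1135808}{479}$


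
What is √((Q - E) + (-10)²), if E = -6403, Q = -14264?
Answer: I*√7761 ≈ 88.097*I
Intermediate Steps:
√((Q - E) + (-10)²) = √((-14264 - 1*(-6403)) + (-10)²) = √((-14264 + 6403) + 100) = √(-7861 + 100) = √(-7761) = I*√7761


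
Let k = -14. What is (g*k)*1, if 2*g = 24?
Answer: -168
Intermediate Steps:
g = 12 (g = (½)*24 = 12)
(g*k)*1 = (12*(-14))*1 = -168*1 = -168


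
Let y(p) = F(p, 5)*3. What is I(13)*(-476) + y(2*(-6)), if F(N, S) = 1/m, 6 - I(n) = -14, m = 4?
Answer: -38077/4 ≈ -9519.3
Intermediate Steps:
I(n) = 20 (I(n) = 6 - 1*(-14) = 6 + 14 = 20)
F(N, S) = 1/4
y(p) = 3/4 (y(p) = (1/4)*3 = 3/4)
I(13)*(-476) + y(2*(-6)) = 20*(-476) + 3/4 = -9520 + 3/4 = -38077/4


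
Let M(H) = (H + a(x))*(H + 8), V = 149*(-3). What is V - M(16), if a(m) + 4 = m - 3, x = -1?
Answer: -639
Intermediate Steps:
a(m) = -7 + m (a(m) = -4 + (m - 3) = -4 + (-3 + m) = -7 + m)
V = -447
M(H) = (-8 + H)*(8 + H) (M(H) = (H + (-7 - 1))*(H + 8) = (H - 8)*(8 + H) = (-8 + H)*(8 + H))
V - M(16) = -447 - (-64 + 16²) = -447 - (-64 + 256) = -447 - 1*192 = -447 - 192 = -639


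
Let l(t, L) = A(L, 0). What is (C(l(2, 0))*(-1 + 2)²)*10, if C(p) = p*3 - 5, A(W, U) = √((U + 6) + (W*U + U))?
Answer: -50 + 30*√6 ≈ 23.485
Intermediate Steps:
A(W, U) = √(6 + 2*U + U*W) (A(W, U) = √((6 + U) + (U*W + U)) = √((6 + U) + (U + U*W)) = √(6 + 2*U + U*W))
l(t, L) = √6 (l(t, L) = √(6 + 2*0 + 0*L) = √(6 + 0 + 0) = √6)
C(p) = -5 + 3*p (C(p) = 3*p - 5 = -5 + 3*p)
(C(l(2, 0))*(-1 + 2)²)*10 = ((-5 + 3*√6)*(-1 + 2)²)*10 = ((-5 + 3*√6)*1²)*10 = ((-5 + 3*√6)*1)*10 = (-5 + 3*√6)*10 = -50 + 30*√6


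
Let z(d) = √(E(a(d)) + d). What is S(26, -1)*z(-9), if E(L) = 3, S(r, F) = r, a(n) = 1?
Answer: 26*I*√6 ≈ 63.687*I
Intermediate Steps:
z(d) = √(3 + d)
S(26, -1)*z(-9) = 26*√(3 - 9) = 26*√(-6) = 26*(I*√6) = 26*I*√6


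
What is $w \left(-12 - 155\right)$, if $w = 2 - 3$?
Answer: $167$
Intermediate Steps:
$w = -1$ ($w = 2 - 3 = -1$)
$w \left(-12 - 155\right) = - (-12 - 155) = \left(-1\right) \left(-167\right) = 167$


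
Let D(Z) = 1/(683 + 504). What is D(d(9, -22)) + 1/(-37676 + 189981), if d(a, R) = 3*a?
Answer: 153492/180786035 ≈ 0.00084903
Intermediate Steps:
D(Z) = 1/1187
D(d(9, -22)) + 1/(-37676 + 189981) = 1/1187 + 1/(-37676 + 189981) = 1/1187 + 1/152305 = 153492/180786035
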